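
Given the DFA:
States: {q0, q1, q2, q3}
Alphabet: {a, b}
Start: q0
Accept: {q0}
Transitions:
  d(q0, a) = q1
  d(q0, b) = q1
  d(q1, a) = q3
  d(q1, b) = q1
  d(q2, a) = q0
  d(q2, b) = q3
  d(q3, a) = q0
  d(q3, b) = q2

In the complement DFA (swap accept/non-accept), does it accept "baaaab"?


Trace: q0 -> q1 -> q3 -> q0 -> q1 -> q3 -> q2
Final: q2
Original accept: {q0}
Complement: q2 is not in original accept

Yes, complement accepts (original rejects)


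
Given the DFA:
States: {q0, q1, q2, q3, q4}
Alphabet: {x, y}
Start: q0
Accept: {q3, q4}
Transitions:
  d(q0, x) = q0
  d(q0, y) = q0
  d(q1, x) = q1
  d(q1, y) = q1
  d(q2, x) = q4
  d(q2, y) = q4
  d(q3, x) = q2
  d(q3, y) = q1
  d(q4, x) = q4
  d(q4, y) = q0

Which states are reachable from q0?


BFS from q0:
  layer 0: {q0}

{q0}


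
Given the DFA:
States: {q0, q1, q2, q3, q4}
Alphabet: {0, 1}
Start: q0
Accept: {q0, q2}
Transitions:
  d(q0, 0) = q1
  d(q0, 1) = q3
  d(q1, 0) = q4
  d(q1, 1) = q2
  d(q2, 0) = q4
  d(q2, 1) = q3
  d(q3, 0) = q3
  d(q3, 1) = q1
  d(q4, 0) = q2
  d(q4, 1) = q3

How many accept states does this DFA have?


Accept states listed: {q0, q2}
Counting: q0(1) q2(2)

2


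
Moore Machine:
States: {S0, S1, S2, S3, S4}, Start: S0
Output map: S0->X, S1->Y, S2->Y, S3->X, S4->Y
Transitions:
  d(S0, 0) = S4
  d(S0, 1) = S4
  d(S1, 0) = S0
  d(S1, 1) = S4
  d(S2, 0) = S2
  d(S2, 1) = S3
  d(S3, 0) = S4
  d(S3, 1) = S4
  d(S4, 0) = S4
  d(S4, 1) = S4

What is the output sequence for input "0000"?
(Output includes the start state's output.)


Start: S0 (output X)
  --0--> S4 (output Y)
  --0--> S4 (output Y)
  --0--> S4 (output Y)
  --0--> S4 (output Y)

"XYYYY"


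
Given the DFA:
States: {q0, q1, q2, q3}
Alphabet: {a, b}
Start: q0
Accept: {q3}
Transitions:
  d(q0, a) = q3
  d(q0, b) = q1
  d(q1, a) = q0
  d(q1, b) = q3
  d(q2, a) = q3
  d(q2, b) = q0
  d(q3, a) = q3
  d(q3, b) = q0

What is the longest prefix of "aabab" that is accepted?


Run the DFA, marking each prefix where the state is accepting:
  "" -> q0 [reject]
  "a" -> q3 [accept]
  "aa" -> q3 [accept]
  "aab" -> q0 [reject]
  "aaba" -> q3 [accept]
  "aabab" -> q0 [reject]

"aaba"


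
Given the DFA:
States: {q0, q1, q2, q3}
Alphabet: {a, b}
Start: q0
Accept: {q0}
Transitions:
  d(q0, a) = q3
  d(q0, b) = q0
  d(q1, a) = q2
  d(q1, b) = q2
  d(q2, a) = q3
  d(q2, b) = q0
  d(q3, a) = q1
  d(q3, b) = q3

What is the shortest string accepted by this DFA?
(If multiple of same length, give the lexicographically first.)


BFS by string length (lex-first path to each state shown):
  len 0: q0<-""
Found accept state at length 0.

"" (empty string)


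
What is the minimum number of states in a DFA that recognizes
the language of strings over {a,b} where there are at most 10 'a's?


States: count = 0, 1, ..., 10 (all accepting; 11 states), plus a dead state for count > 10.
Total: 11 + 1 = 12.

12


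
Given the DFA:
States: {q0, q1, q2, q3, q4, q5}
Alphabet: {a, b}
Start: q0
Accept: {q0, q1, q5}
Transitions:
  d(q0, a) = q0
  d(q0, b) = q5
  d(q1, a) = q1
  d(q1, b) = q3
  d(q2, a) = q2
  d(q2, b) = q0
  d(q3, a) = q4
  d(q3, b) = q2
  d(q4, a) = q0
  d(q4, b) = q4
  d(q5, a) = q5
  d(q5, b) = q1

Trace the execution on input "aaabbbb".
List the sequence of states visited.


Input: aaabbbb
d(q0, a) = q0
d(q0, a) = q0
d(q0, a) = q0
d(q0, b) = q5
d(q5, b) = q1
d(q1, b) = q3
d(q3, b) = q2


q0 -> q0 -> q0 -> q0 -> q5 -> q1 -> q3 -> q2


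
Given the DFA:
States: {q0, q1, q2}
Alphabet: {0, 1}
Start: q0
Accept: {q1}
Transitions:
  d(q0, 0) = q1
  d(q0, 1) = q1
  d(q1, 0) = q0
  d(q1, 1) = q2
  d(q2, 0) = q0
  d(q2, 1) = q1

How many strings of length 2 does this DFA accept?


Enumerating all length-2 strings:
  "00" -> q0 [reject]
  "01" -> q2 [reject]
  "10" -> q0 [reject]
  "11" -> q2 [reject]

0 out of 4


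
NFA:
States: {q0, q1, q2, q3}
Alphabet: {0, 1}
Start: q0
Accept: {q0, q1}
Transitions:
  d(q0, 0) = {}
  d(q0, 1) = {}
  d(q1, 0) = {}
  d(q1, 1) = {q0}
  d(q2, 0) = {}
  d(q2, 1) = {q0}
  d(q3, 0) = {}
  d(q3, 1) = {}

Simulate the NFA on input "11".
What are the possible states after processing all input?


Start: {q0}
  --1--> {}
  --1--> {}

{} (empty set, no valid transitions)


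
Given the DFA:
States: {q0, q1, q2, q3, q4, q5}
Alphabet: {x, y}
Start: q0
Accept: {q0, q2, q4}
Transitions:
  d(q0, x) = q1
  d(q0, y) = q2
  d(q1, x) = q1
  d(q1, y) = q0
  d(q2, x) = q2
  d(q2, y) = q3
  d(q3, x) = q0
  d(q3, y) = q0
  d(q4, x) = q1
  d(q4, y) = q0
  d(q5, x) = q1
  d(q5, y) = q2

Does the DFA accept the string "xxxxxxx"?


Trace: q0 -> q1 -> q1 -> q1 -> q1 -> q1 -> q1 -> q1
Final state: q1
Accept states: {q0, q2, q4}

No, rejected (final state q1 is not an accept state)


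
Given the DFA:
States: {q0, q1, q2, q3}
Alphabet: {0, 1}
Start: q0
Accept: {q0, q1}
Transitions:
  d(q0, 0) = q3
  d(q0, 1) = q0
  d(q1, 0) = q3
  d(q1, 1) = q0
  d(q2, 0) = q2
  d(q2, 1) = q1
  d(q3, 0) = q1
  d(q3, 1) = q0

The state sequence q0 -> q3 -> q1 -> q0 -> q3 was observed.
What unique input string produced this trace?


Trace back each transition to find the symbol:
  q0 --[0]--> q3
  q3 --[0]--> q1
  q1 --[1]--> q0
  q0 --[0]--> q3

"0010"


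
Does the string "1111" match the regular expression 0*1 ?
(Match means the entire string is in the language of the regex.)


|string| = 4; first = '1'; last = '1'

No, "1111" does not match 0*1


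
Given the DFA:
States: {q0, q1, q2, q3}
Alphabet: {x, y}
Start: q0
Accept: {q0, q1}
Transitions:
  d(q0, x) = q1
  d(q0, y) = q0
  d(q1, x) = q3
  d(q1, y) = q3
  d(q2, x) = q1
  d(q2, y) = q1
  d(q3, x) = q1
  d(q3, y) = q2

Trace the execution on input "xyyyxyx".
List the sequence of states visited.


Input: xyyyxyx
d(q0, x) = q1
d(q1, y) = q3
d(q3, y) = q2
d(q2, y) = q1
d(q1, x) = q3
d(q3, y) = q2
d(q2, x) = q1


q0 -> q1 -> q3 -> q2 -> q1 -> q3 -> q2 -> q1


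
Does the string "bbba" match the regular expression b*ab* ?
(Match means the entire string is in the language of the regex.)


|string| = 4; first = 'b'; last = 'a'

Yes, "bbba" matches b*ab*


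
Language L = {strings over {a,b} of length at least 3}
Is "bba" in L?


length = 3

Yes, "bba" is in L


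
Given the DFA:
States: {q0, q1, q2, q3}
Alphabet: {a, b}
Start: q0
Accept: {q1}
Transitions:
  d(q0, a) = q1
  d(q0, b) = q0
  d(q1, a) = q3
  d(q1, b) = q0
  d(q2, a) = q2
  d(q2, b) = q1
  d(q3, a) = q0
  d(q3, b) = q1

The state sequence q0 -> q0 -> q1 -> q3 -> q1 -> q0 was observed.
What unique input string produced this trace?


Trace back each transition to find the symbol:
  q0 --[b]--> q0
  q0 --[a]--> q1
  q1 --[a]--> q3
  q3 --[b]--> q1
  q1 --[b]--> q0

"baabb"


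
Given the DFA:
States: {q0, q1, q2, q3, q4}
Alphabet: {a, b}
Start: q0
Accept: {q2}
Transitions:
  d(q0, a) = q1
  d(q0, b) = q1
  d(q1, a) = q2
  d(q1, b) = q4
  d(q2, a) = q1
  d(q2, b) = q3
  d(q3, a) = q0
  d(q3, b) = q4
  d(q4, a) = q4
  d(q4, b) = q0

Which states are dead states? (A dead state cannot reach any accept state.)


Forward reachability from each state:
  q0 -> reaches accept state q2 (live)
  q1 -> reaches accept state q2 (live)
  q2 -> reaches accept state q2 (live)
  q3 -> reaches accept state q2 (live)
  q4 -> reaches accept state q2 (live)

None (all states can reach an accept state)


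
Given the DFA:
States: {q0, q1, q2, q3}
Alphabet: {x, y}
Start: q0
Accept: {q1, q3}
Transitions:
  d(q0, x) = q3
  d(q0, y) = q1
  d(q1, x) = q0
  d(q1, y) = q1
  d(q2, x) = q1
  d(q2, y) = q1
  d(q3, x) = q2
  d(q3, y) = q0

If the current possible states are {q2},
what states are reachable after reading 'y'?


Apply transition on 'y' from each current state:
  d(q2, y) = q1

{q1}


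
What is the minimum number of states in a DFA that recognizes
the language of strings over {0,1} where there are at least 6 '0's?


States: count = 0, 1, ..., 5, and a final '>= 6' state.
Total: 6 + 1 = 7. Accept = '>= 6' state.

7


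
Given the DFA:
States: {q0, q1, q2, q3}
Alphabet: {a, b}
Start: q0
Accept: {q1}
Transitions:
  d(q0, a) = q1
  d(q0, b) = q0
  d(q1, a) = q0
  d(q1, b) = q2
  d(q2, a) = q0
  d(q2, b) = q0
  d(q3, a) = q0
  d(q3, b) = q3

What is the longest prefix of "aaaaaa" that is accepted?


Run the DFA, marking each prefix where the state is accepting:
  "" -> q0 [reject]
  "a" -> q1 [accept]
  "aa" -> q0 [reject]
  "aaa" -> q1 [accept]
  "aaaa" -> q0 [reject]
  "aaaaa" -> q1 [accept]
  "aaaaaa" -> q0 [reject]

"aaaaa"


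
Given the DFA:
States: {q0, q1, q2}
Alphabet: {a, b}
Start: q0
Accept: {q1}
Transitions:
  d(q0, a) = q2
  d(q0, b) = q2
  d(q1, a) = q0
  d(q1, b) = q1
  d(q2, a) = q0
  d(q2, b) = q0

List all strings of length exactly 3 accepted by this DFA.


All strings of length 3: 8 total
Accepted: 0

None


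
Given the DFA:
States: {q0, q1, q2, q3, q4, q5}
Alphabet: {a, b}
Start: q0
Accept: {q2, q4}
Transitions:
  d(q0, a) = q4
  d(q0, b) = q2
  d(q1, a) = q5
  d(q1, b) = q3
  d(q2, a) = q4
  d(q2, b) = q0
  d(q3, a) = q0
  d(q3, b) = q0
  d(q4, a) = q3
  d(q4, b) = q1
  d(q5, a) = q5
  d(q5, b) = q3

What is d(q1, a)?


Looking up transition d(q1, a)

q5


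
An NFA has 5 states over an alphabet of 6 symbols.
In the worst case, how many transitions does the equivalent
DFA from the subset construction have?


Subset construction: one DFA state per subset of NFA states = 2^5 = 32 states.
Each DFA state has 6 outgoing transitions: 32 * 6 = 192

192


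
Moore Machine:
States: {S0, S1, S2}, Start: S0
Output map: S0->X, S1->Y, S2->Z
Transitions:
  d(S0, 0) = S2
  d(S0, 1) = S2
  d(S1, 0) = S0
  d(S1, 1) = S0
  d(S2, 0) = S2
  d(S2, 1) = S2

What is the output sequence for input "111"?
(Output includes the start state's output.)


Start: S0 (output X)
  --1--> S2 (output Z)
  --1--> S2 (output Z)
  --1--> S2 (output Z)

"XZZZ"


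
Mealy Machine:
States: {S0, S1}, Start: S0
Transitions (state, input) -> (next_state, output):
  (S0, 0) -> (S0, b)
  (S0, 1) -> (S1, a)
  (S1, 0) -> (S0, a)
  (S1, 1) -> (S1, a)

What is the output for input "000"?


Step-by-step:
  (S0, 0) -> (S0, b)
  (S0, 0) -> (S0, b)
  (S0, 0) -> (S0, b)

"bbb"


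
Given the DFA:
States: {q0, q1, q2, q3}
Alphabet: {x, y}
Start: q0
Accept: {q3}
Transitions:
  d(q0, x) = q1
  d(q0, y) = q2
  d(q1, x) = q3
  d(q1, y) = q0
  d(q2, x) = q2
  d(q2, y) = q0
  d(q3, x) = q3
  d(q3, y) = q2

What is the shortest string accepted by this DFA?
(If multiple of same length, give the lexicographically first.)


BFS by string length (lex-first path to each state shown):
  len 0: q0<-""
  len 1: q1<-"x", q2<-"y"
  len 2: q0<-"xy", q2<-"yx", q3<-"xx"
Found accept state at length 2.

"xx"


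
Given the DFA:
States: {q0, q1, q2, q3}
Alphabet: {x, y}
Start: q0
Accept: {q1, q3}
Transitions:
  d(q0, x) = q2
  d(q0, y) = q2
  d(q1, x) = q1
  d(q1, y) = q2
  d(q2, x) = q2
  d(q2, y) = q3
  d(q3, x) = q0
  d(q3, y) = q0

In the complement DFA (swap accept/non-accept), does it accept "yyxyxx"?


Trace: q0 -> q2 -> q3 -> q0 -> q2 -> q2 -> q2
Final: q2
Original accept: {q1, q3}
Complement: q2 is not in original accept

Yes, complement accepts (original rejects)


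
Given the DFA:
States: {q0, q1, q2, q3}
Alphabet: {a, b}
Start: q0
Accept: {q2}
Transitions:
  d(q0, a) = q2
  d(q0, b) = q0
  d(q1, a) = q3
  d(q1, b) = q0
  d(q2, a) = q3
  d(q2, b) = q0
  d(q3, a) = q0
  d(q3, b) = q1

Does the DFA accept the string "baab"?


Trace: q0 -> q0 -> q2 -> q3 -> q1
Final state: q1
Accept states: {q2}

No, rejected (final state q1 is not an accept state)


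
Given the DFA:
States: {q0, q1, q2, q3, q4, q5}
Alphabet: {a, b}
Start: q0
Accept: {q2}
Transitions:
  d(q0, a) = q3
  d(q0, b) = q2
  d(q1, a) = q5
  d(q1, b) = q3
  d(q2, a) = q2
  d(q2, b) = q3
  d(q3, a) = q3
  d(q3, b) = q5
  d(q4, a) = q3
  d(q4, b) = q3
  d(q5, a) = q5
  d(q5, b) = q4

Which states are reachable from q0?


BFS from q0:
  layer 0: {q0}
  layer 1: {q2, q3}
  layer 2: {q5}
  layer 3: {q4}

{q0, q2, q3, q4, q5}


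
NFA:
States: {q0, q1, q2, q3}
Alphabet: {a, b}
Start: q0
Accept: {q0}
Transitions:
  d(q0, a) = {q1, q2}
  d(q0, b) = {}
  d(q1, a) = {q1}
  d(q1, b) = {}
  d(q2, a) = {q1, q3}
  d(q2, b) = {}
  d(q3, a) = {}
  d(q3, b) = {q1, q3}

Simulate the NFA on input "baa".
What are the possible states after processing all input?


Start: {q0}
  --b--> {}
  --a--> {}
  --a--> {}

{} (empty set, no valid transitions)


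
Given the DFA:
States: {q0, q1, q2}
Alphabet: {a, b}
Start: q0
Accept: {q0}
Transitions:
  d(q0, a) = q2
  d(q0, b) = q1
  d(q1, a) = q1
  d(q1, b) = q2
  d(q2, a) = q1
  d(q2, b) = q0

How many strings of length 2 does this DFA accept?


Enumerating all length-2 strings:
  "aa" -> q1 [reject]
  "ab" -> q0 [accept]
  "ba" -> q1 [reject]
  "bb" -> q2 [reject]

1 out of 4


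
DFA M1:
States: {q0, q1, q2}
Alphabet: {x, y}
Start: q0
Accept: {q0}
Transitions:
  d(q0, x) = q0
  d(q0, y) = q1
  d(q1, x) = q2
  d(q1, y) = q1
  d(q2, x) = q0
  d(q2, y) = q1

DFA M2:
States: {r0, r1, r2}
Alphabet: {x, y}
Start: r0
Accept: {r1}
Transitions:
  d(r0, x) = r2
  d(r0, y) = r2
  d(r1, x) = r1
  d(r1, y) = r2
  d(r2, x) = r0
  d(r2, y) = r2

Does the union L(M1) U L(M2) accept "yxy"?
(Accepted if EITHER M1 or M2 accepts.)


M1: final=q1 accepted=False
M2: final=r2 accepted=False

No, union rejects (neither accepts)


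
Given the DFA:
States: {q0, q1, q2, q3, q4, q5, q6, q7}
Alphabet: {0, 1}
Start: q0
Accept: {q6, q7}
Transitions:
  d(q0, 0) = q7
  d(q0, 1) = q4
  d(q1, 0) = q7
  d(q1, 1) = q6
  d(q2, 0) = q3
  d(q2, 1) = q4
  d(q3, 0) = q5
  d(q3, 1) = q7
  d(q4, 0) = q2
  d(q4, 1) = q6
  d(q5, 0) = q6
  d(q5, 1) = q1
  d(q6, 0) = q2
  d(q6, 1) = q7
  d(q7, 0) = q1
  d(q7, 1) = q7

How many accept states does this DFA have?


Accept states listed: {q6, q7}
Counting: q6(1) q7(2)

2


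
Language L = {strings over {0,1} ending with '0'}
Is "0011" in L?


last symbol = '1'

No, "0011" is not in L


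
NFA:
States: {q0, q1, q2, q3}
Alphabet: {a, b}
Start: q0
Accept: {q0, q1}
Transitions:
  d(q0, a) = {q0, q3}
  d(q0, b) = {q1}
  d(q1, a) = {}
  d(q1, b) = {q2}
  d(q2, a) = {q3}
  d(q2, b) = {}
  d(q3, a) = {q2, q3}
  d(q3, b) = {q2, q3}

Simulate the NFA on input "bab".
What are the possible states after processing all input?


Start: {q0}
  --b--> {q1}
  --a--> {}
  --b--> {}

{} (empty set, no valid transitions)


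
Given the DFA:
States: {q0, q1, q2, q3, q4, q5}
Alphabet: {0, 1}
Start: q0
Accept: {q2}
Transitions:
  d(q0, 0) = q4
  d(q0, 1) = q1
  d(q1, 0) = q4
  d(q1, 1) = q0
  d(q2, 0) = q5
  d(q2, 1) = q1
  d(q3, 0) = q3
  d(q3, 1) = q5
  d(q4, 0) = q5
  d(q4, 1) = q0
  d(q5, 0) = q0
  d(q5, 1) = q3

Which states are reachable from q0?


BFS from q0:
  layer 0: {q0}
  layer 1: {q1, q4}
  layer 2: {q5}
  layer 3: {q3}

{q0, q1, q3, q4, q5}


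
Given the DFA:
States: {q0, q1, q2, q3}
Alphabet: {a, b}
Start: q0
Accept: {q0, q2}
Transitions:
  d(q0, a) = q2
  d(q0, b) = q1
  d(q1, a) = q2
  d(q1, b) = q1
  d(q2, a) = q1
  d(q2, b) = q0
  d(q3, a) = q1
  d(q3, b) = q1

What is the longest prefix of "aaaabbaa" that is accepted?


Run the DFA, marking each prefix where the state is accepting:
  "" -> q0 [accept]
  "a" -> q2 [accept]
  "aa" -> q1 [reject]
  "aaa" -> q2 [accept]
  "aaaa" -> q1 [reject]
  "aaaab" -> q1 [reject]
  "aaaabb" -> q1 [reject]
  "aaaabba" -> q2 [accept]
  "aaaabbaa" -> q1 [reject]

"aaaabba"


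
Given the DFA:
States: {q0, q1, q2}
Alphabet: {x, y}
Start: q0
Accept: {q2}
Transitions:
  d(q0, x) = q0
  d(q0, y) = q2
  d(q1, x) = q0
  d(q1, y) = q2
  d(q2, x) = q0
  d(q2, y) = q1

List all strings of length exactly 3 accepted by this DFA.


All strings of length 3: 8 total
Accepted: 3

"xxy", "yxy", "yyy"


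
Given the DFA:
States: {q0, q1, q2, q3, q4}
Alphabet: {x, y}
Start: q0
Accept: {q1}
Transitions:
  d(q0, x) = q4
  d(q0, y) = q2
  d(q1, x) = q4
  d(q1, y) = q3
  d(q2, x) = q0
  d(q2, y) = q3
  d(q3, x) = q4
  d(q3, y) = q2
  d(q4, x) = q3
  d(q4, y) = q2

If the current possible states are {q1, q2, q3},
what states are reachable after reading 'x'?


Apply transition on 'x' from each current state:
  d(q1, x) = q4
  d(q2, x) = q0
  d(q3, x) = q4

{q0, q4}


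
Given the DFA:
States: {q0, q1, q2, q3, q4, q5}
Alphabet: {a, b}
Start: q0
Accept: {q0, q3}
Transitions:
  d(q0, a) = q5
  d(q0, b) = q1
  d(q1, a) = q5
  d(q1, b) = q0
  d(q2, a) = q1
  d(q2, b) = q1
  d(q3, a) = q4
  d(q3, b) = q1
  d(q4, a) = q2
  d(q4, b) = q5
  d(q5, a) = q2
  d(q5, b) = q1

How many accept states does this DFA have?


Accept states listed: {q0, q3}
Counting: q0(1) q3(2)

2


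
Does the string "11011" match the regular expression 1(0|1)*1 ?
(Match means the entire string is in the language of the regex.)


|string| = 5; first = '1'; last = '1'

Yes, "11011" matches 1(0|1)*1


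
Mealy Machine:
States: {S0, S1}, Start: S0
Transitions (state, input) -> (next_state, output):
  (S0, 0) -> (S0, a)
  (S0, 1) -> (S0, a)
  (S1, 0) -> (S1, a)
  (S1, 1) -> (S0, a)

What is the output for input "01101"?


Step-by-step:
  (S0, 0) -> (S0, a)
  (S0, 1) -> (S0, a)
  (S0, 1) -> (S0, a)
  (S0, 0) -> (S0, a)
  (S0, 1) -> (S0, a)

"aaaaa"


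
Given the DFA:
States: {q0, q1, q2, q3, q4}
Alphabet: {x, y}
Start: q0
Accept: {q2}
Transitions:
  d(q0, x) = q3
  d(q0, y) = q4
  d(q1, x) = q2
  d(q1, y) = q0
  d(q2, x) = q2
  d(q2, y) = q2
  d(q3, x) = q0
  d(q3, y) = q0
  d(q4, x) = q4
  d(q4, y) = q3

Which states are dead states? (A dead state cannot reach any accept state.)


Forward reachability from each state:
  q0 -> reaches {q0, q3, q4}, no accept state (dead)
  q1 -> reaches accept state q2 (live)
  q2 -> reaches accept state q2 (live)
  q3 -> reaches {q0, q3, q4}, no accept state (dead)
  q4 -> reaches {q0, q3, q4}, no accept state (dead)

{q0, q3, q4}


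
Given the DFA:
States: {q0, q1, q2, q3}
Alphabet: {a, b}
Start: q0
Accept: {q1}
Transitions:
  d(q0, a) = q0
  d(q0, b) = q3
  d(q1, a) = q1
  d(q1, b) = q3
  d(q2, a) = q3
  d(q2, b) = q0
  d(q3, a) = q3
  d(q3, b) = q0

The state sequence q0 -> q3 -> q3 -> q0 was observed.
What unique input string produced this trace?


Trace back each transition to find the symbol:
  q0 --[b]--> q3
  q3 --[a]--> q3
  q3 --[b]--> q0

"bab"


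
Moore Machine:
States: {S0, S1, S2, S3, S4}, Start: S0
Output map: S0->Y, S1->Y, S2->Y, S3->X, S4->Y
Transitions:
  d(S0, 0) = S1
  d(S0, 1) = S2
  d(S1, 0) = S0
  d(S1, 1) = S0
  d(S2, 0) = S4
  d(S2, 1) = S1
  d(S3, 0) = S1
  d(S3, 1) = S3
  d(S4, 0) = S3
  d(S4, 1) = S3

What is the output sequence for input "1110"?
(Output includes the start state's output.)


Start: S0 (output Y)
  --1--> S2 (output Y)
  --1--> S1 (output Y)
  --1--> S0 (output Y)
  --0--> S1 (output Y)

"YYYYY"


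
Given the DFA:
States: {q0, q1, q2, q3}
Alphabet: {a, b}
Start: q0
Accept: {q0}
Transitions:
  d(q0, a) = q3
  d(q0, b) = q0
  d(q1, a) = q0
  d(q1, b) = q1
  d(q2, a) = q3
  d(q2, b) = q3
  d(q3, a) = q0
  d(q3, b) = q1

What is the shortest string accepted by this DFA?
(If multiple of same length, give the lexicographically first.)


BFS by string length (lex-first path to each state shown):
  len 0: q0<-""
Found accept state at length 0.

"" (empty string)


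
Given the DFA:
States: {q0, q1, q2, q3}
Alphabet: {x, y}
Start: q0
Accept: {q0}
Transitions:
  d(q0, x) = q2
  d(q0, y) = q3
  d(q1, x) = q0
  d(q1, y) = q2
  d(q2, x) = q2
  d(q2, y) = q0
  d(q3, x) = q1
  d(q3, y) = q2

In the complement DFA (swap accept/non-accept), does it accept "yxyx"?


Trace: q0 -> q3 -> q1 -> q2 -> q2
Final: q2
Original accept: {q0}
Complement: q2 is not in original accept

Yes, complement accepts (original rejects)


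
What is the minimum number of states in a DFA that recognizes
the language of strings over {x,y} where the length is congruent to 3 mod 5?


States track (length) mod 5.
Need 5 states: one per remainder 0..4; accept = remainder 3.

5


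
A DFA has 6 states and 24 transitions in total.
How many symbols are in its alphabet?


Each state has exactly one transition per symbol.
|alphabet| = transitions / states = 24 / 6 = 4

4


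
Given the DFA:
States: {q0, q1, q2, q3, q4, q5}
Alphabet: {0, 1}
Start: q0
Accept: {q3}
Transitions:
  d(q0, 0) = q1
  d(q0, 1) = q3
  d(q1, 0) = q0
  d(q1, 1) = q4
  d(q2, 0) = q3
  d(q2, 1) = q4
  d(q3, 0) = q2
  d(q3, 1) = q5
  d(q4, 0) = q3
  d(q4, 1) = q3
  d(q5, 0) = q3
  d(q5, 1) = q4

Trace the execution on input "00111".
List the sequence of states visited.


Input: 00111
d(q0, 0) = q1
d(q1, 0) = q0
d(q0, 1) = q3
d(q3, 1) = q5
d(q5, 1) = q4


q0 -> q1 -> q0 -> q3 -> q5 -> q4


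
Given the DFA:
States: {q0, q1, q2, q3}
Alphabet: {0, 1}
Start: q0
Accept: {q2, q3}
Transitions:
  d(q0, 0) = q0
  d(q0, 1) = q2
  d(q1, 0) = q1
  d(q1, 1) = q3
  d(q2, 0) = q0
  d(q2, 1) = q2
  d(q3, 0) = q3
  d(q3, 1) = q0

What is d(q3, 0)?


Looking up transition d(q3, 0)

q3


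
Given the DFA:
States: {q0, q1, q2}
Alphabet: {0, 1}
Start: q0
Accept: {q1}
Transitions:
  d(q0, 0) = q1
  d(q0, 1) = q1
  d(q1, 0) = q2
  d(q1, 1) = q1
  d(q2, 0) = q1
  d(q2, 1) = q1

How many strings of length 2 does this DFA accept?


Enumerating all length-2 strings:
  "00" -> q2 [reject]
  "01" -> q1 [accept]
  "10" -> q2 [reject]
  "11" -> q1 [accept]

2 out of 4


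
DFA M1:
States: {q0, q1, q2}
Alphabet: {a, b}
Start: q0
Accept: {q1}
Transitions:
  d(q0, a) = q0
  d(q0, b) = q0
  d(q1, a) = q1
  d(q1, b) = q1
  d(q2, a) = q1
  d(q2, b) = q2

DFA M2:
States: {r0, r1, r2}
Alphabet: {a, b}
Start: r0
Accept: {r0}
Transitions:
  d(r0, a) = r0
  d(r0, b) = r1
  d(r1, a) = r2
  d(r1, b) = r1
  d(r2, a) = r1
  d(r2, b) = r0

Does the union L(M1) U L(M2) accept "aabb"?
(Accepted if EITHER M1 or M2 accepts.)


M1: final=q0 accepted=False
M2: final=r1 accepted=False

No, union rejects (neither accepts)


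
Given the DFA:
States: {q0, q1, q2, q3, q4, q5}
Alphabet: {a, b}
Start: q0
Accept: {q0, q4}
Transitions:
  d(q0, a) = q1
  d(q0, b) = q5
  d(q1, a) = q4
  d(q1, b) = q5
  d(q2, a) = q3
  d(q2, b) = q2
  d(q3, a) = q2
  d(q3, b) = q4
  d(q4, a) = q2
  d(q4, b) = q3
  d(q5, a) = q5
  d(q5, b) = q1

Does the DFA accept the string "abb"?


Trace: q0 -> q1 -> q5 -> q1
Final state: q1
Accept states: {q0, q4}

No, rejected (final state q1 is not an accept state)


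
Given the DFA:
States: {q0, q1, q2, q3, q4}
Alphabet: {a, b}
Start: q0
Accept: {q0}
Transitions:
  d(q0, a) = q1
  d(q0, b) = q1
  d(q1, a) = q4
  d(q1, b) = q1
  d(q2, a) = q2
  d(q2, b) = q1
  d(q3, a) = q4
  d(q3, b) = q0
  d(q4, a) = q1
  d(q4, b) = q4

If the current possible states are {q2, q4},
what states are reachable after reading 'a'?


Apply transition on 'a' from each current state:
  d(q2, a) = q2
  d(q4, a) = q1

{q1, q2}


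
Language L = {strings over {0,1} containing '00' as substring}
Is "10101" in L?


'00' does not occur

No, "10101" is not in L


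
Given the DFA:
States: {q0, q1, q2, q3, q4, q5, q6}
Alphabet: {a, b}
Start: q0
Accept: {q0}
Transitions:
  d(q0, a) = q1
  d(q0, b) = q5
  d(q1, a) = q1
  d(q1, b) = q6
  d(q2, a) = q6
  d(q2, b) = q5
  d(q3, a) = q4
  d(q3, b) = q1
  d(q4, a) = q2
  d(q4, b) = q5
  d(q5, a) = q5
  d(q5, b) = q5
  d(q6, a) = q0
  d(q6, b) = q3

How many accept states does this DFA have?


Accept states listed: {q0}
Counting: q0(1)

1


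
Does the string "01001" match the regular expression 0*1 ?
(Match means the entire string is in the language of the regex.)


|string| = 5; first = '0'; last = '1'

No, "01001" does not match 0*1


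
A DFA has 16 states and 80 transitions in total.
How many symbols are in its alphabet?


Each state has exactly one transition per symbol.
|alphabet| = transitions / states = 80 / 16 = 5

5


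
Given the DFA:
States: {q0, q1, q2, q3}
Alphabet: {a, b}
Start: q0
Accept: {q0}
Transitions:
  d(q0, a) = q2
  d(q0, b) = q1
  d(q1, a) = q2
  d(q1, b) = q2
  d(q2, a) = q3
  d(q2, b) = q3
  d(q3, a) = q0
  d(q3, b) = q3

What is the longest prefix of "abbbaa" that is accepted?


Run the DFA, marking each prefix where the state is accepting:
  "" -> q0 [accept]
  "a" -> q2 [reject]
  "ab" -> q3 [reject]
  "abb" -> q3 [reject]
  "abbb" -> q3 [reject]
  "abbba" -> q0 [accept]
  "abbbaa" -> q2 [reject]

"abbba"


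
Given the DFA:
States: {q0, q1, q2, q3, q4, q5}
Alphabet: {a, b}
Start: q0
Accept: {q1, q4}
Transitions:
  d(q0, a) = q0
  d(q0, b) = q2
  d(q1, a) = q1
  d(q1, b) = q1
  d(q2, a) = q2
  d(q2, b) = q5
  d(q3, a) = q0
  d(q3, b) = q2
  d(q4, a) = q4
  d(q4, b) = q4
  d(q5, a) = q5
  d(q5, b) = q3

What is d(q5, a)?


Looking up transition d(q5, a)

q5


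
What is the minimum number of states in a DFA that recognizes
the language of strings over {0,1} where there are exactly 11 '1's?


States: count = 0, 1, ..., 11 (that's 12 states), plus a dead state for count > 11.
Total: 12 + 1 = 13. Accept = count-11 state.

13


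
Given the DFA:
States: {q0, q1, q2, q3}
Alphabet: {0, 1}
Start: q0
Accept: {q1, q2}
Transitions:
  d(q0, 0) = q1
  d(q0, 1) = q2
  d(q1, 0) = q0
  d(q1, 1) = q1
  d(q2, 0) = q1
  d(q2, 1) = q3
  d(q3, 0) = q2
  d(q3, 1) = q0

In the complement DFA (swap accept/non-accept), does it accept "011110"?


Trace: q0 -> q1 -> q1 -> q1 -> q1 -> q1 -> q0
Final: q0
Original accept: {q1, q2}
Complement: q0 is not in original accept

Yes, complement accepts (original rejects)


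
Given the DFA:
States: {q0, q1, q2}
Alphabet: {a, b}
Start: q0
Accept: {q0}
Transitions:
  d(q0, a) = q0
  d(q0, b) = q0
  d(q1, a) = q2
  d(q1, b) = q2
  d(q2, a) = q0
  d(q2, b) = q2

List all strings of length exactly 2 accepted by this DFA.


All strings of length 2: 4 total
Accepted: 4

"aa", "ab", "ba", "bb"


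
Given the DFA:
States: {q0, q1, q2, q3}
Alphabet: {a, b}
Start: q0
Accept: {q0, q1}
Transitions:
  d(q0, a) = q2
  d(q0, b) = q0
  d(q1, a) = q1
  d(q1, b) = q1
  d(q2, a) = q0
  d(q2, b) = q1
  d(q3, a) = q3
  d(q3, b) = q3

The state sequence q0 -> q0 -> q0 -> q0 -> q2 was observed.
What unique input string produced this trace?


Trace back each transition to find the symbol:
  q0 --[b]--> q0
  q0 --[b]--> q0
  q0 --[b]--> q0
  q0 --[a]--> q2

"bbba"


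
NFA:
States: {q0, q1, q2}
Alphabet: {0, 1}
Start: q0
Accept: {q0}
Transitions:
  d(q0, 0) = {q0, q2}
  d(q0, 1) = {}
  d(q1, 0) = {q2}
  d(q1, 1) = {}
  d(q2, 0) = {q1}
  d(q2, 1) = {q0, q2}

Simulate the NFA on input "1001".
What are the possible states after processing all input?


Start: {q0}
  --1--> {}
  --0--> {}
  --0--> {}
  --1--> {}

{} (empty set, no valid transitions)


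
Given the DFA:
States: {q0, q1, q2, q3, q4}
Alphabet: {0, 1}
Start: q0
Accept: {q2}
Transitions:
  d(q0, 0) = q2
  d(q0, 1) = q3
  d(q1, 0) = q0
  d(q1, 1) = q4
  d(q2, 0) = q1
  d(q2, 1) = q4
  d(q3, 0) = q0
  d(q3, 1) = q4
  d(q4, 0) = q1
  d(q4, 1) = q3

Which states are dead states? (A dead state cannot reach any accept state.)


Forward reachability from each state:
  q0 -> reaches accept state q2 (live)
  q1 -> reaches accept state q2 (live)
  q2 -> reaches accept state q2 (live)
  q3 -> reaches accept state q2 (live)
  q4 -> reaches accept state q2 (live)

None (all states can reach an accept state)


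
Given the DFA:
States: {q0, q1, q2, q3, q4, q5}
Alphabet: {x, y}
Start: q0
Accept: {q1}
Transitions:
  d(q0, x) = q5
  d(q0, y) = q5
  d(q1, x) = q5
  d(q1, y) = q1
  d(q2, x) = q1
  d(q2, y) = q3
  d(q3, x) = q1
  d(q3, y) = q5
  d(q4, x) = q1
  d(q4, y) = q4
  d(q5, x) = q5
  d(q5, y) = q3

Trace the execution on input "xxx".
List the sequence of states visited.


Input: xxx
d(q0, x) = q5
d(q5, x) = q5
d(q5, x) = q5


q0 -> q5 -> q5 -> q5


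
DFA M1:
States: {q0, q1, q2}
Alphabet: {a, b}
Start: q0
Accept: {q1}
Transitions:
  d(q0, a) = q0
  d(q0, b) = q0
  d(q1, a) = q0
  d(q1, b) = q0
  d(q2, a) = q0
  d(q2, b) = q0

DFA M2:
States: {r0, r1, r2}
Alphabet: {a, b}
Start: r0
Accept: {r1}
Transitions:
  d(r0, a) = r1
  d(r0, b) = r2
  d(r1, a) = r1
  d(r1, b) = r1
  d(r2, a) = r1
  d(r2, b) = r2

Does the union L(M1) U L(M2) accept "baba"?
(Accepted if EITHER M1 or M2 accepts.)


M1: final=q0 accepted=False
M2: final=r1 accepted=True

Yes, union accepts


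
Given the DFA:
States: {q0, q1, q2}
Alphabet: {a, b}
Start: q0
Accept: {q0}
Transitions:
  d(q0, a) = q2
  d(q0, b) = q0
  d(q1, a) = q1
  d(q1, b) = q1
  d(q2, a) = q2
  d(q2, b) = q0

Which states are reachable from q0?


BFS from q0:
  layer 0: {q0}
  layer 1: {q2}

{q0, q2}


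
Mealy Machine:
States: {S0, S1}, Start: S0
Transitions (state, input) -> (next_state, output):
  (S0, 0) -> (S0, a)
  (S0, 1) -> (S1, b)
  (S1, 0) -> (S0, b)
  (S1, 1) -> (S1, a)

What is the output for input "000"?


Step-by-step:
  (S0, 0) -> (S0, a)
  (S0, 0) -> (S0, a)
  (S0, 0) -> (S0, a)

"aaa"


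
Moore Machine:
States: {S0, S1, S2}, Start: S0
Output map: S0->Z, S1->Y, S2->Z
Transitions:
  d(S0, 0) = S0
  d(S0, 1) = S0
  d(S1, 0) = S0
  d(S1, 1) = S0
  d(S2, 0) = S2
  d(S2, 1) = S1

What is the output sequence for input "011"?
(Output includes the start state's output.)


Start: S0 (output Z)
  --0--> S0 (output Z)
  --1--> S0 (output Z)
  --1--> S0 (output Z)

"ZZZZ"


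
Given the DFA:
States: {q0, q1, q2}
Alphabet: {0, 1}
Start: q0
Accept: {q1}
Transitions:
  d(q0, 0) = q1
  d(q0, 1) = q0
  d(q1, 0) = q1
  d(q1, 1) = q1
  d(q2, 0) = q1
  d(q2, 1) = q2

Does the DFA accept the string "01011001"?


Trace: q0 -> q1 -> q1 -> q1 -> q1 -> q1 -> q1 -> q1 -> q1
Final state: q1
Accept states: {q1}

Yes, accepted (final state q1 is an accept state)


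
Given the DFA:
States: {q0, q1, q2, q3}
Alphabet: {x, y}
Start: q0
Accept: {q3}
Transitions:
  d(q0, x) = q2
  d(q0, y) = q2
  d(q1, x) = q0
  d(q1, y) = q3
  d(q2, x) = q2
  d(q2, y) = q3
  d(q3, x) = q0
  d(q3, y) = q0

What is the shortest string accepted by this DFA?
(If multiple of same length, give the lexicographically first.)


BFS by string length (lex-first path to each state shown):
  len 0: q0<-""
  len 1: q2<-"x"
  len 2: q2<-"xx", q3<-"xy"
Found accept state at length 2.

"xy"


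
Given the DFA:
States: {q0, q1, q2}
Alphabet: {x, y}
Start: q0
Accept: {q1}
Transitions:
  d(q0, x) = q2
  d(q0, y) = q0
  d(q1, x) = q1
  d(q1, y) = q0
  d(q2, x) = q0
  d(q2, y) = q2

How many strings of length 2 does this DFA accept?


Enumerating all length-2 strings:
  "xx" -> q0 [reject]
  "xy" -> q2 [reject]
  "yx" -> q2 [reject]
  "yy" -> q0 [reject]

0 out of 4


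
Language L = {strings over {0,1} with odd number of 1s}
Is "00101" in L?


count('1') = 2; 2 mod 2 = 0

No, "00101" is not in L


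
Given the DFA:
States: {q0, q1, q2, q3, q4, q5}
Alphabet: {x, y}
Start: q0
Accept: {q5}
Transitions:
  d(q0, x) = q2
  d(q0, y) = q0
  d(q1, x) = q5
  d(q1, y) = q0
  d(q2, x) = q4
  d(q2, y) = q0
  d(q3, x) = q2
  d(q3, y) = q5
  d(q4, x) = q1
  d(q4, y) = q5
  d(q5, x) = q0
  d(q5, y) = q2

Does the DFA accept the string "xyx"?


Trace: q0 -> q2 -> q0 -> q2
Final state: q2
Accept states: {q5}

No, rejected (final state q2 is not an accept state)


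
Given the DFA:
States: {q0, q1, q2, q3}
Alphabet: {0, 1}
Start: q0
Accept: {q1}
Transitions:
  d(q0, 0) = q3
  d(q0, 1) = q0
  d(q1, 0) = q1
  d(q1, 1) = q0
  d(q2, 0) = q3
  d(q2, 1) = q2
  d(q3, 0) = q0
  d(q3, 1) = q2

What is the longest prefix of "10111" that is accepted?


Run the DFA, marking each prefix where the state is accepting:
  "" -> q0 [reject]
  "1" -> q0 [reject]
  "10" -> q3 [reject]
  "101" -> q2 [reject]
  "1011" -> q2 [reject]
  "10111" -> q2 [reject]

No prefix is accepted


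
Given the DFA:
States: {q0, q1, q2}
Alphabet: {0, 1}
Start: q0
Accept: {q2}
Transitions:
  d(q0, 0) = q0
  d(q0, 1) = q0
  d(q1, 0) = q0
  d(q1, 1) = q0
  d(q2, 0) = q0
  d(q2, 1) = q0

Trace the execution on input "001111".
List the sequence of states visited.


Input: 001111
d(q0, 0) = q0
d(q0, 0) = q0
d(q0, 1) = q0
d(q0, 1) = q0
d(q0, 1) = q0
d(q0, 1) = q0


q0 -> q0 -> q0 -> q0 -> q0 -> q0 -> q0


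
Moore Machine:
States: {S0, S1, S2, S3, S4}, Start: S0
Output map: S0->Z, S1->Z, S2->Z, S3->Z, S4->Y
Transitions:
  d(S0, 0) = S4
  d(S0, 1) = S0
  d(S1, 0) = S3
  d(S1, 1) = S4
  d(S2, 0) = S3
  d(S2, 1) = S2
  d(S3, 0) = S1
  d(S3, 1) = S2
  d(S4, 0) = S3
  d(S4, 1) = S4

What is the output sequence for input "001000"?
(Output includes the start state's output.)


Start: S0 (output Z)
  --0--> S4 (output Y)
  --0--> S3 (output Z)
  --1--> S2 (output Z)
  --0--> S3 (output Z)
  --0--> S1 (output Z)
  --0--> S3 (output Z)

"ZYZZZZZ"


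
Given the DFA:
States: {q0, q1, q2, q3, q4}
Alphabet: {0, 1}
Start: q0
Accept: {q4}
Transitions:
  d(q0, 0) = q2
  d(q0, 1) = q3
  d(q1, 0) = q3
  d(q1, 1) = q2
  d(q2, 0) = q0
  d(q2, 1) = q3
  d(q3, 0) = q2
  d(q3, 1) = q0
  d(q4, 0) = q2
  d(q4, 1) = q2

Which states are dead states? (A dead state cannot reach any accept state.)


Forward reachability from each state:
  q0 -> reaches {q0, q2, q3}, no accept state (dead)
  q1 -> reaches {q0, q1, q2, q3}, no accept state (dead)
  q2 -> reaches {q0, q2, q3}, no accept state (dead)
  q3 -> reaches {q0, q2, q3}, no accept state (dead)
  q4 -> reaches accept state q4 (live)

{q0, q1, q2, q3}


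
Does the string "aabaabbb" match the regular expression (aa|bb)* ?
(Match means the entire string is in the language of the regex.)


|string| = 8; first = 'a'; last = 'b'

No, "aabaabbb" does not match (aa|bb)*


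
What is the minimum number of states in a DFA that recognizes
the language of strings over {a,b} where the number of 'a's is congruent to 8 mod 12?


States track (count of 'a') mod 12.
Need 12 states: one per remainder 0..11; accept = remainder 8.

12


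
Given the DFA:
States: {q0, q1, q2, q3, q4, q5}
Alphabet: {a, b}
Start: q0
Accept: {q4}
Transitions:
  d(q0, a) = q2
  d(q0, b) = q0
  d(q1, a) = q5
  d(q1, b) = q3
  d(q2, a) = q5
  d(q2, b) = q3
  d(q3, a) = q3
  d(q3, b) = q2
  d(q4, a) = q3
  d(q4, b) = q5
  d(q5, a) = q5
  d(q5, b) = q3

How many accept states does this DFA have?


Accept states listed: {q4}
Counting: q4(1)

1


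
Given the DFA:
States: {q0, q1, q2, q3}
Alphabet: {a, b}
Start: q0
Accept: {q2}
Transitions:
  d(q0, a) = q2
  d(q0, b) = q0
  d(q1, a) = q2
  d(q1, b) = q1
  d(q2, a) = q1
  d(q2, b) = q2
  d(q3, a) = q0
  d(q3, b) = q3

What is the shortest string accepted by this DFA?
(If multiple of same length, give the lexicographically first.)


BFS by string length (lex-first path to each state shown):
  len 0: q0<-""
  len 1: q0<-"b", q2<-"a"
Found accept state at length 1.

"a"


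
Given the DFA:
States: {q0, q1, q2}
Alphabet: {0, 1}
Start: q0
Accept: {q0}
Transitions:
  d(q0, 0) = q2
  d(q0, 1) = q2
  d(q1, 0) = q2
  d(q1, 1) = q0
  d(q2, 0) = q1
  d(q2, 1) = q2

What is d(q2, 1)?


Looking up transition d(q2, 1)

q2


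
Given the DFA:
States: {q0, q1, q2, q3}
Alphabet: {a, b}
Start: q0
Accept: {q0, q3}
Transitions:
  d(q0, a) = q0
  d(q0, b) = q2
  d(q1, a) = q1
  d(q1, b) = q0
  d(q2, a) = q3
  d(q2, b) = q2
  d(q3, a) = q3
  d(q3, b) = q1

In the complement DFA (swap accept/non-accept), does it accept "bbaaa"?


Trace: q0 -> q2 -> q2 -> q3 -> q3 -> q3
Final: q3
Original accept: {q0, q3}
Complement: q3 is in original accept

No, complement rejects (original accepts)


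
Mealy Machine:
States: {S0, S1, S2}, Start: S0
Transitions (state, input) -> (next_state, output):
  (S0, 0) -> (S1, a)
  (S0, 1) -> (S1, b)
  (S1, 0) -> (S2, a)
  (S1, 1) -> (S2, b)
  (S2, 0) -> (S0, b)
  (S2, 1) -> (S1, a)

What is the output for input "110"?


Step-by-step:
  (S0, 1) -> (S1, b)
  (S1, 1) -> (S2, b)
  (S2, 0) -> (S0, b)

"bbb"


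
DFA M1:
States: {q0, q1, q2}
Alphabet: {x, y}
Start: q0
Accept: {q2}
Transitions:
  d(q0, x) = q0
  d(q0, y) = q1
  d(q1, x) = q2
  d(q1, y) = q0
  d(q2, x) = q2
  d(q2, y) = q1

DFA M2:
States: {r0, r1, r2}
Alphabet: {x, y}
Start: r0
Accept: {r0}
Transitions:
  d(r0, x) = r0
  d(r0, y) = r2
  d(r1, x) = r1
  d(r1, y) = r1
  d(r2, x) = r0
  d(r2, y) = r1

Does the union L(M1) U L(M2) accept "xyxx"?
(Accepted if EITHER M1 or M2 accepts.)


M1: final=q2 accepted=True
M2: final=r0 accepted=True

Yes, union accepts


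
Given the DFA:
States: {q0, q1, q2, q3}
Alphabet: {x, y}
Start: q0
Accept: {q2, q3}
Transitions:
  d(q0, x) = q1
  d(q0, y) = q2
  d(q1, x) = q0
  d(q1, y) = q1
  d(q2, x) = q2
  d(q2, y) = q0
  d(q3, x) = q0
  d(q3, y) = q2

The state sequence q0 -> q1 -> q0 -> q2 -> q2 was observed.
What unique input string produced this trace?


Trace back each transition to find the symbol:
  q0 --[x]--> q1
  q1 --[x]--> q0
  q0 --[y]--> q2
  q2 --[x]--> q2

"xxyx"


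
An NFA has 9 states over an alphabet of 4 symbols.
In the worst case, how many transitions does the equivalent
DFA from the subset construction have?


Subset construction: one DFA state per subset of NFA states = 2^9 = 512 states.
Each DFA state has 4 outgoing transitions: 512 * 4 = 2048

2048


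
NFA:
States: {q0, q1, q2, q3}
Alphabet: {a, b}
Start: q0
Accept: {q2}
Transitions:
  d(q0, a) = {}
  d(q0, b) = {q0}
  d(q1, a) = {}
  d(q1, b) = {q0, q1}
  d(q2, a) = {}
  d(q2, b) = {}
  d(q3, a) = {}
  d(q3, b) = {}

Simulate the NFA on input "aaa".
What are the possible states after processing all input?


Start: {q0}
  --a--> {}
  --a--> {}
  --a--> {}

{} (empty set, no valid transitions)


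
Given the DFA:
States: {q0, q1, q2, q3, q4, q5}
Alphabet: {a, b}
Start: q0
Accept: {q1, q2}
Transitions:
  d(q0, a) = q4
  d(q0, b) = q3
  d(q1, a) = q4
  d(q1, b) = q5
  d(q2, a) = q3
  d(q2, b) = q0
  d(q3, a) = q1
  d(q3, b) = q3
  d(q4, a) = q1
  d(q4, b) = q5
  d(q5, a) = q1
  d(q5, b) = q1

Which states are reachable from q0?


BFS from q0:
  layer 0: {q0}
  layer 1: {q3, q4}
  layer 2: {q1, q5}

{q0, q1, q3, q4, q5}


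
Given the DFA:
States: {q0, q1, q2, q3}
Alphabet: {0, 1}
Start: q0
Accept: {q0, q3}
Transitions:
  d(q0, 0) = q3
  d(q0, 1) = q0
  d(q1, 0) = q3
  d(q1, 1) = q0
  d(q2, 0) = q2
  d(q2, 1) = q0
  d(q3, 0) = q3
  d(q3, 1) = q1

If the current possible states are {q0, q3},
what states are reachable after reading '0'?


Apply transition on '0' from each current state:
  d(q0, 0) = q3
  d(q3, 0) = q3

{q3}


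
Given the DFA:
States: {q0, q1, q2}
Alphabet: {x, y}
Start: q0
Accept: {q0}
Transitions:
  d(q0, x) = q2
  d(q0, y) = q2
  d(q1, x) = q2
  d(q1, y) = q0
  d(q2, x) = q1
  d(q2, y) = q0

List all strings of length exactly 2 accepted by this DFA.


All strings of length 2: 4 total
Accepted: 2

"xy", "yy"


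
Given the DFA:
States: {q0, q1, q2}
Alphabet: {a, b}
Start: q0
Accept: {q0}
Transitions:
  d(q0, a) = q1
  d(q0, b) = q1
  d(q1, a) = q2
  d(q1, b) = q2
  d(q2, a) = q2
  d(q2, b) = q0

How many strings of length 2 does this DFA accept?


Enumerating all length-2 strings:
  "aa" -> q2 [reject]
  "ab" -> q2 [reject]
  "ba" -> q2 [reject]
  "bb" -> q2 [reject]

0 out of 4


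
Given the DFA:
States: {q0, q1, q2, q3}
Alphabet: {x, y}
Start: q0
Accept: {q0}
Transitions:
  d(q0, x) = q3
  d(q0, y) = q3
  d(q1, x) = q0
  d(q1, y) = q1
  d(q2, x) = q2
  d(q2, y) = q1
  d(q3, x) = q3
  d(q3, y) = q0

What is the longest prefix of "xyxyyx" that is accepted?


Run the DFA, marking each prefix where the state is accepting:
  "" -> q0 [accept]
  "x" -> q3 [reject]
  "xy" -> q0 [accept]
  "xyx" -> q3 [reject]
  "xyxy" -> q0 [accept]
  "xyxyy" -> q3 [reject]
  "xyxyyx" -> q3 [reject]

"xyxy"


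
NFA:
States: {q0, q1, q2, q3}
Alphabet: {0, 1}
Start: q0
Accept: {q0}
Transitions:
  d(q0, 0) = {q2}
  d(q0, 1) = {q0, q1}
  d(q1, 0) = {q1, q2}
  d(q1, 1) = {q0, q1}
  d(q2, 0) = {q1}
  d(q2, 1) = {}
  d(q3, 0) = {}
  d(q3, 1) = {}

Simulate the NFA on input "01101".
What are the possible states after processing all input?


Start: {q0}
  --0--> {q2}
  --1--> {}
  --1--> {}
  --0--> {}
  --1--> {}

{} (empty set, no valid transitions)


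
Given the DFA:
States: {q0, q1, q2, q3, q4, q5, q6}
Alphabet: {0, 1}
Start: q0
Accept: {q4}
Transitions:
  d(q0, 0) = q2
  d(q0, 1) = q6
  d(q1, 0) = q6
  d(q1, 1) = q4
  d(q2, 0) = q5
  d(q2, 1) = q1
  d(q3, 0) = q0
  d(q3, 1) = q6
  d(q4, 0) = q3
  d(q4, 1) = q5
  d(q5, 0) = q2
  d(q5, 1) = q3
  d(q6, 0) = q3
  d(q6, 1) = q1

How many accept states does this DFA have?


Accept states listed: {q4}
Counting: q4(1)

1
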